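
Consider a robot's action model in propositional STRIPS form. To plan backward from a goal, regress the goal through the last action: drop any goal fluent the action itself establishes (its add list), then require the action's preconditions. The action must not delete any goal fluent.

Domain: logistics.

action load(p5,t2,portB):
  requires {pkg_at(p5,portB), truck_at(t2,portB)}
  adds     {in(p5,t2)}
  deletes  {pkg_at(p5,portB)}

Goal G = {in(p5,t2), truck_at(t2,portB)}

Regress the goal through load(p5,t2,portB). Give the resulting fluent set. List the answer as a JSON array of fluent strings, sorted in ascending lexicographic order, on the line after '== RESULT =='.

Compute (G \ add) ∪ pre:
  G ∩ del = {}  (empty — regression defined)
  G \ add = {in(p5,t2), truck_at(t2,portB)} \ {in(p5,t2)} = {truck_at(t2,portB)}
  ∪ pre   = {truck_at(t2,portB)} ∪ {pkg_at(p5,portB), truck_at(t2,portB)}
          = {pkg_at(p5,portB), truck_at(t2,portB)}

== RESULT ==
["pkg_at(p5,portB)", "truck_at(t2,portB)"]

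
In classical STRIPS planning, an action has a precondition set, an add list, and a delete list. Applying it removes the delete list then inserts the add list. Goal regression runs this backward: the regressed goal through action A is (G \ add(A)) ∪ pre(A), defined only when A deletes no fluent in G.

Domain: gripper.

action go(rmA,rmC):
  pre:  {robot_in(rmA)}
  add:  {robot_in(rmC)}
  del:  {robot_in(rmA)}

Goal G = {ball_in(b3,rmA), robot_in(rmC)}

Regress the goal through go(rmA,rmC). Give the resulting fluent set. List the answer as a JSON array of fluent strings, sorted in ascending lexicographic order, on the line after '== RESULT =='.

Regress:
  G ∩ del = {}  (empty — regression defined)
  G \ add = {ball_in(b3,rmA), robot_in(rmC)} \ {robot_in(rmC)} = {ball_in(b3,rmA)}
  ∪ pre   = {ball_in(b3,rmA)} ∪ {robot_in(rmA)}
          = {ball_in(b3,rmA), robot_in(rmA)}

== RESULT ==
["ball_in(b3,rmA)", "robot_in(rmA)"]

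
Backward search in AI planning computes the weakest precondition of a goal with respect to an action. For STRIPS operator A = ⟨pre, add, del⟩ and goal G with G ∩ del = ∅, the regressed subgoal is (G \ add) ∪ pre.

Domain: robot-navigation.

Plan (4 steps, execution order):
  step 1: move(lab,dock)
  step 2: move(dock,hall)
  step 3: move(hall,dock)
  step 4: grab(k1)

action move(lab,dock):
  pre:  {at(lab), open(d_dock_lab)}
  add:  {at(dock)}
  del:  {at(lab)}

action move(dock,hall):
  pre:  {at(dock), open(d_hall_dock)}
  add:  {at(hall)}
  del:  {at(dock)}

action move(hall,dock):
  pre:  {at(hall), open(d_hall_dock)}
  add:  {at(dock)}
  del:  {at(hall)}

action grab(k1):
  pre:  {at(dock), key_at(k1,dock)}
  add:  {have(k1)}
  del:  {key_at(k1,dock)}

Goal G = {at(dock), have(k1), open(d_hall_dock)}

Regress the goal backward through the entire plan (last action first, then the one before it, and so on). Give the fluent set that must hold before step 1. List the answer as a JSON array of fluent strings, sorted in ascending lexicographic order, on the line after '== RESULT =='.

Regress step by step:
  through step 4 (grab(k1)): drop {have(k1)}, keep {at(dock), open(d_hall_dock)}, require {at(dock), key_at(k1,dock)}
    → {at(dock), key_at(k1,dock), open(d_hall_dock)}
  through step 3 (move(hall,dock)): drop {at(dock)}, keep {key_at(k1,dock), open(d_hall_dock)}, require {at(hall), open(d_hall_dock)}
    → {at(hall), key_at(k1,dock), open(d_hall_dock)}
  through step 2 (move(dock,hall)): drop {at(hall)}, keep {key_at(k1,dock), open(d_hall_dock)}, require {at(dock), open(d_hall_dock)}
    → {at(dock), key_at(k1,dock), open(d_hall_dock)}
  through step 1 (move(lab,dock)): drop {at(dock)}, keep {key_at(k1,dock), open(d_hall_dock)}, require {at(lab), open(d_dock_lab)}
    → {at(lab), key_at(k1,dock), open(d_dock_lab), open(d_hall_dock)}

== RESULT ==
["at(lab)", "key_at(k1,dock)", "open(d_dock_lab)", "open(d_hall_dock)"]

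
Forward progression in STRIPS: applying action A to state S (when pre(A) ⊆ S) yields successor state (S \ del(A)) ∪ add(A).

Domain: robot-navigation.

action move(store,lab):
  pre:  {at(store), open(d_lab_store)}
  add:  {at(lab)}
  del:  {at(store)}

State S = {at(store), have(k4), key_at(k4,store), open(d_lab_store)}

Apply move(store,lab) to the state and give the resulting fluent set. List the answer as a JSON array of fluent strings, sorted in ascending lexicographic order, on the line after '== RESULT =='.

Compute (S \ del) ∪ add:
  pre ⊆ S: {at(store), open(d_lab_store)} ⊆ S  — applicable
  S \ del = {have(k4), key_at(k4,store), open(d_lab_store)}
  ∪ add   = {at(lab), have(k4), key_at(k4,store), open(d_lab_store)}

== RESULT ==
["at(lab)", "have(k4)", "key_at(k4,store)", "open(d_lab_store)"]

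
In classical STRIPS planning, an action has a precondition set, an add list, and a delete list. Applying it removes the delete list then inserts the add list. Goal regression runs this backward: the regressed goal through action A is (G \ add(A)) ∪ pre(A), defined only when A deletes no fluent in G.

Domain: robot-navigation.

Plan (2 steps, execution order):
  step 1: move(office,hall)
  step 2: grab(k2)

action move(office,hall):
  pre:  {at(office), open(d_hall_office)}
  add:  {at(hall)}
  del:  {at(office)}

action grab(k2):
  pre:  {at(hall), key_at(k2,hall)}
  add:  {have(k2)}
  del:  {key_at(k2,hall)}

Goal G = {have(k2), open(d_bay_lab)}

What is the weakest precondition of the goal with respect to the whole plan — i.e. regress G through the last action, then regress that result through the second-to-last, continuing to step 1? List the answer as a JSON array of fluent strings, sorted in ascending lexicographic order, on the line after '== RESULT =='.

Work backward from the goal:
  through step 2 (grab(k2)): drop {have(k2)}, keep {open(d_bay_lab)}, require {at(hall), key_at(k2,hall)}
    → {at(hall), key_at(k2,hall), open(d_bay_lab)}
  through step 1 (move(office,hall)): drop {at(hall)}, keep {key_at(k2,hall), open(d_bay_lab)}, require {at(office), open(d_hall_office)}
    → {at(office), key_at(k2,hall), open(d_bay_lab), open(d_hall_office)}

== RESULT ==
["at(office)", "key_at(k2,hall)", "open(d_bay_lab)", "open(d_hall_office)"]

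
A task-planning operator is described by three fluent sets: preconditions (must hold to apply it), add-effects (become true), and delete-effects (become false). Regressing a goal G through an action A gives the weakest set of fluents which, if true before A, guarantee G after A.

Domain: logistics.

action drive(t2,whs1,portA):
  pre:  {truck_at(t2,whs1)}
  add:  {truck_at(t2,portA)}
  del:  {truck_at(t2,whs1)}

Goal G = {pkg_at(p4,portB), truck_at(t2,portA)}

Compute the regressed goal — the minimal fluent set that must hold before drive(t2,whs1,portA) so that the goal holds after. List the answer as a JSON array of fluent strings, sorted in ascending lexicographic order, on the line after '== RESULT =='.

Compute (G \ add) ∪ pre:
  G ∩ del = {}  (empty — regression defined)
  G \ add = {pkg_at(p4,portB), truck_at(t2,portA)} \ {truck_at(t2,portA)} = {pkg_at(p4,portB)}
  ∪ pre   = {pkg_at(p4,portB)} ∪ {truck_at(t2,whs1)}
          = {pkg_at(p4,portB), truck_at(t2,whs1)}

== RESULT ==
["pkg_at(p4,portB)", "truck_at(t2,whs1)"]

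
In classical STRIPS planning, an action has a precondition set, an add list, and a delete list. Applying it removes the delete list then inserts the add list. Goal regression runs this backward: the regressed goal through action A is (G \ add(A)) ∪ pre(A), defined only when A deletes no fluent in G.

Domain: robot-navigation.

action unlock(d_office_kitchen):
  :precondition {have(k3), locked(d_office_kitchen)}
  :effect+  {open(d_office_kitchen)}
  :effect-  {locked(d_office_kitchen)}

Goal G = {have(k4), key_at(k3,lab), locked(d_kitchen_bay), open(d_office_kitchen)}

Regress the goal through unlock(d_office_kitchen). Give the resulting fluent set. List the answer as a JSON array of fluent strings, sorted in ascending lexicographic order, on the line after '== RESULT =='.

Compute (G \ add) ∪ pre:
  G ∩ del = {}  (empty — regression defined)
  G \ add = {have(k4), key_at(k3,lab), locked(d_kitchen_bay), open(d_office_kitchen)} \ {open(d_office_kitchen)} = {have(k4), key_at(k3,lab), locked(d_kitchen_bay)}
  ∪ pre   = {have(k4), key_at(k3,lab), locked(d_kitchen_bay)} ∪ {have(k3), locked(d_office_kitchen)}
          = {have(k3), have(k4), key_at(k3,lab), locked(d_kitchen_bay), locked(d_office_kitchen)}

== RESULT ==
["have(k3)", "have(k4)", "key_at(k3,lab)", "locked(d_kitchen_bay)", "locked(d_office_kitchen)"]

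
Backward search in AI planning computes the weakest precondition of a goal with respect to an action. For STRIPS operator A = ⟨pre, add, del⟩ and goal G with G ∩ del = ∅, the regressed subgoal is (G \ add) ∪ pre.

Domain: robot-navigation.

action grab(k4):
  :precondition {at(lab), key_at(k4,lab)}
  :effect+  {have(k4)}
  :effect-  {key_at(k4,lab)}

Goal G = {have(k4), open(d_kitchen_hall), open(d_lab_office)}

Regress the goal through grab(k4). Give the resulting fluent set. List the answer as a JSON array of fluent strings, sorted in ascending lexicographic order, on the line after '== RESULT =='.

Regress:
  G ∩ del = {}  (empty — regression defined)
  G \ add = {have(k4), open(d_kitchen_hall), open(d_lab_office)} \ {have(k4)} = {open(d_kitchen_hall), open(d_lab_office)}
  ∪ pre   = {open(d_kitchen_hall), open(d_lab_office)} ∪ {at(lab), key_at(k4,lab)}
          = {at(lab), key_at(k4,lab), open(d_kitchen_hall), open(d_lab_office)}

== RESULT ==
["at(lab)", "key_at(k4,lab)", "open(d_kitchen_hall)", "open(d_lab_office)"]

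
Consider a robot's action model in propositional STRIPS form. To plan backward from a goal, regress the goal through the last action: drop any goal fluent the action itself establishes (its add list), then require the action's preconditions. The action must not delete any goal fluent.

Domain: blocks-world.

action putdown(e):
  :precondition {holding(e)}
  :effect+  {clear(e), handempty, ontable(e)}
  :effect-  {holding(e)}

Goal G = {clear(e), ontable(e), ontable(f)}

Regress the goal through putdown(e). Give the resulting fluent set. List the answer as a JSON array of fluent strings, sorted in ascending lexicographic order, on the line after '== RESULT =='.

Compute (G \ add) ∪ pre:
  G ∩ del = {}  (empty — regression defined)
  G \ add = {clear(e), ontable(e), ontable(f)} \ {clear(e), handempty, ontable(e)} = {ontable(f)}
  ∪ pre   = {ontable(f)} ∪ {holding(e)}
          = {holding(e), ontable(f)}

== RESULT ==
["holding(e)", "ontable(f)"]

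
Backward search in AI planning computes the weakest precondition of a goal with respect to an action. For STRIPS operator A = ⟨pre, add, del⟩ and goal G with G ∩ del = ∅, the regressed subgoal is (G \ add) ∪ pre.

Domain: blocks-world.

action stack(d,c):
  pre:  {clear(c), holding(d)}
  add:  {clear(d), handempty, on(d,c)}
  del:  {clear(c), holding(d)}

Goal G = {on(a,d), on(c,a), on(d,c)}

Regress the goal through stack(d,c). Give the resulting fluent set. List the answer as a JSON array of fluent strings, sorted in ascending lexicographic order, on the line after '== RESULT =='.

Compute (G \ add) ∪ pre:
  G ∩ del = {}  (empty — regression defined)
  G \ add = {on(a,d), on(c,a), on(d,c)} \ {clear(d), handempty, on(d,c)} = {on(a,d), on(c,a)}
  ∪ pre   = {on(a,d), on(c,a)} ∪ {clear(c), holding(d)}
          = {clear(c), holding(d), on(a,d), on(c,a)}

== RESULT ==
["clear(c)", "holding(d)", "on(a,d)", "on(c,a)"]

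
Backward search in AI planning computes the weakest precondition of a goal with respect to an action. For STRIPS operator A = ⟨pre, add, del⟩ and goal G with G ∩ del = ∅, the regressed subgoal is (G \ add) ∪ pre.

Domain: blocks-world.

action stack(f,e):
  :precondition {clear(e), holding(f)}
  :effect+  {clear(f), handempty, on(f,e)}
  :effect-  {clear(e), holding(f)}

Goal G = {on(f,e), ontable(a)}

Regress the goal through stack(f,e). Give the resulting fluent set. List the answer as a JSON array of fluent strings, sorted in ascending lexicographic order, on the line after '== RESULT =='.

Compute (G \ add) ∪ pre:
  G ∩ del = {}  (empty — regression defined)
  G \ add = {on(f,e), ontable(a)} \ {clear(f), handempty, on(f,e)} = {ontable(a)}
  ∪ pre   = {ontable(a)} ∪ {clear(e), holding(f)}
          = {clear(e), holding(f), ontable(a)}

== RESULT ==
["clear(e)", "holding(f)", "ontable(a)"]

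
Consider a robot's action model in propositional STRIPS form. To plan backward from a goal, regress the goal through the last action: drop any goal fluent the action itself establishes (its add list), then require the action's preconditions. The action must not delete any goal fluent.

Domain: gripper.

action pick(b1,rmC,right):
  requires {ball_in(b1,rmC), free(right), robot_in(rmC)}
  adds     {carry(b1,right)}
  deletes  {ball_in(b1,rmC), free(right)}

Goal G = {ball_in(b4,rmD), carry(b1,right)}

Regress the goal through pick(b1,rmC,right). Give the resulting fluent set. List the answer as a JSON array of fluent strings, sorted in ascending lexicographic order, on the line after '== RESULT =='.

Regress:
  G ∩ del = {}  (empty — regression defined)
  G \ add = {ball_in(b4,rmD), carry(b1,right)} \ {carry(b1,right)} = {ball_in(b4,rmD)}
  ∪ pre   = {ball_in(b4,rmD)} ∪ {ball_in(b1,rmC), free(right), robot_in(rmC)}
          = {ball_in(b1,rmC), ball_in(b4,rmD), free(right), robot_in(rmC)}

== RESULT ==
["ball_in(b1,rmC)", "ball_in(b4,rmD)", "free(right)", "robot_in(rmC)"]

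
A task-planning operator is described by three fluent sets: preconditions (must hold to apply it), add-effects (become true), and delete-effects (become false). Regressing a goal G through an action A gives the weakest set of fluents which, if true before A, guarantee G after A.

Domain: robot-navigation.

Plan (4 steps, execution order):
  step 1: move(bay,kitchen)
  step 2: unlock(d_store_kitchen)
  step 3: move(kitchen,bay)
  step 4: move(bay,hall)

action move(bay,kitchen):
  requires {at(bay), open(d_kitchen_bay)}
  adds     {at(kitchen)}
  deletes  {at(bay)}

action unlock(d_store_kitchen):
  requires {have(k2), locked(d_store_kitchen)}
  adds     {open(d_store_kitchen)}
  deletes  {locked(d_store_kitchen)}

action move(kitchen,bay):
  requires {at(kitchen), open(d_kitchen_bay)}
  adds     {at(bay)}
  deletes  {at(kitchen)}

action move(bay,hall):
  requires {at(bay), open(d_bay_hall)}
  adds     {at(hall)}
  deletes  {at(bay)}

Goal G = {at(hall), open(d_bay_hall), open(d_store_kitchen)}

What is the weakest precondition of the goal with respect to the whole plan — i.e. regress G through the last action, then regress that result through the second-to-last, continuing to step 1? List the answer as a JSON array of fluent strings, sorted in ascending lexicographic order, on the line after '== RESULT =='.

Work backward from the goal:
  through step 4 (move(bay,hall)): drop {at(hall)}, keep {open(d_bay_hall), open(d_store_kitchen)}, require {at(bay), open(d_bay_hall)}
    → {at(bay), open(d_bay_hall), open(d_store_kitchen)}
  through step 3 (move(kitchen,bay)): drop {at(bay)}, keep {open(d_bay_hall), open(d_store_kitchen)}, require {at(kitchen), open(d_kitchen_bay)}
    → {at(kitchen), open(d_bay_hall), open(d_kitchen_bay), open(d_store_kitchen)}
  through step 2 (unlock(d_store_kitchen)): drop {open(d_store_kitchen)}, keep {at(kitchen), open(d_bay_hall), open(d_kitchen_bay)}, require {have(k2), locked(d_store_kitchen)}
    → {at(kitchen), have(k2), locked(d_store_kitchen), open(d_bay_hall), open(d_kitchen_bay)}
  through step 1 (move(bay,kitchen)): drop {at(kitchen)}, keep {have(k2), locked(d_store_kitchen), open(d_bay_hall), open(d_kitchen_bay)}, require {at(bay), open(d_kitchen_bay)}
    → {at(bay), have(k2), locked(d_store_kitchen), open(d_bay_hall), open(d_kitchen_bay)}

== RESULT ==
["at(bay)", "have(k2)", "locked(d_store_kitchen)", "open(d_bay_hall)", "open(d_kitchen_bay)"]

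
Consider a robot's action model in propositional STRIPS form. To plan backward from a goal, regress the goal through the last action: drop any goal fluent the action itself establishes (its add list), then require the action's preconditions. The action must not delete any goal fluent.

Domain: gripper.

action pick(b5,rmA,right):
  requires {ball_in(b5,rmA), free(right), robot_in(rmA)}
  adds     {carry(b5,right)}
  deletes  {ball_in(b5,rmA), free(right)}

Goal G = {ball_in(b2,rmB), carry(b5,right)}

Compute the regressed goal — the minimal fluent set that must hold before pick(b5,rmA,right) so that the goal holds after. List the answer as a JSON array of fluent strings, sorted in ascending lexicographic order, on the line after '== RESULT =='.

Compute (G \ add) ∪ pre:
  G ∩ del = {}  (empty — regression defined)
  G \ add = {ball_in(b2,rmB), carry(b5,right)} \ {carry(b5,right)} = {ball_in(b2,rmB)}
  ∪ pre   = {ball_in(b2,rmB)} ∪ {ball_in(b5,rmA), free(right), robot_in(rmA)}
          = {ball_in(b2,rmB), ball_in(b5,rmA), free(right), robot_in(rmA)}

== RESULT ==
["ball_in(b2,rmB)", "ball_in(b5,rmA)", "free(right)", "robot_in(rmA)"]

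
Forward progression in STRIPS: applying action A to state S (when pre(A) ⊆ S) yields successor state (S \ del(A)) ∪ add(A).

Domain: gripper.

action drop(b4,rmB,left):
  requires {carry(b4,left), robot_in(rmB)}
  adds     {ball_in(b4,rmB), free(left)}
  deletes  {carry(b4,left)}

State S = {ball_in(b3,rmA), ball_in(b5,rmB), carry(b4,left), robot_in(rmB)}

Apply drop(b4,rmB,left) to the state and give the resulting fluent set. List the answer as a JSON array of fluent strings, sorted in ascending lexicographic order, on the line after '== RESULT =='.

Compute (S \ del) ∪ add:
  pre ⊆ S: {carry(b4,left), robot_in(rmB)} ⊆ S  — applicable
  S \ del = {ball_in(b3,rmA), ball_in(b5,rmB), robot_in(rmB)}
  ∪ add   = {ball_in(b3,rmA), ball_in(b4,rmB), ball_in(b5,rmB), free(left), robot_in(rmB)}

== RESULT ==
["ball_in(b3,rmA)", "ball_in(b4,rmB)", "ball_in(b5,rmB)", "free(left)", "robot_in(rmB)"]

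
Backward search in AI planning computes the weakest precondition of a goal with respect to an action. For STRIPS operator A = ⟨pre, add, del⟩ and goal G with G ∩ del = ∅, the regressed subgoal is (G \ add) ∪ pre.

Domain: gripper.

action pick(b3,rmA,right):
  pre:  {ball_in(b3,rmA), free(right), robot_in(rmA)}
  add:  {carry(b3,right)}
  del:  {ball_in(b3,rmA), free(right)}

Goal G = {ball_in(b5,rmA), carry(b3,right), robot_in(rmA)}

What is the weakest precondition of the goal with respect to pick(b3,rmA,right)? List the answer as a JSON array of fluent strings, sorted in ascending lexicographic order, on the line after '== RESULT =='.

Regress:
  G ∩ del = {}  (empty — regression defined)
  G \ add = {ball_in(b5,rmA), carry(b3,right), robot_in(rmA)} \ {carry(b3,right)} = {ball_in(b5,rmA), robot_in(rmA)}
  ∪ pre   = {ball_in(b5,rmA), robot_in(rmA)} ∪ {ball_in(b3,rmA), free(right), robot_in(rmA)}
          = {ball_in(b3,rmA), ball_in(b5,rmA), free(right), robot_in(rmA)}

== RESULT ==
["ball_in(b3,rmA)", "ball_in(b5,rmA)", "free(right)", "robot_in(rmA)"]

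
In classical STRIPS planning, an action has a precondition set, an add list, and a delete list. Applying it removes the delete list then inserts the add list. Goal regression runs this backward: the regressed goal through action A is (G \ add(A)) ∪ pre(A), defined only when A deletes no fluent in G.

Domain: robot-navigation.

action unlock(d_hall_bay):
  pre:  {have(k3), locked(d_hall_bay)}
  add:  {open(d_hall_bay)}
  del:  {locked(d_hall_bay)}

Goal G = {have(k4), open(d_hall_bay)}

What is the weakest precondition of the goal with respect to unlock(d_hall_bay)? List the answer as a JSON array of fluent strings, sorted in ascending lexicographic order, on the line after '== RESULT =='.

Compute (G \ add) ∪ pre:
  G ∩ del = {}  (empty — regression defined)
  G \ add = {have(k4), open(d_hall_bay)} \ {open(d_hall_bay)} = {have(k4)}
  ∪ pre   = {have(k4)} ∪ {have(k3), locked(d_hall_bay)}
          = {have(k3), have(k4), locked(d_hall_bay)}

== RESULT ==
["have(k3)", "have(k4)", "locked(d_hall_bay)"]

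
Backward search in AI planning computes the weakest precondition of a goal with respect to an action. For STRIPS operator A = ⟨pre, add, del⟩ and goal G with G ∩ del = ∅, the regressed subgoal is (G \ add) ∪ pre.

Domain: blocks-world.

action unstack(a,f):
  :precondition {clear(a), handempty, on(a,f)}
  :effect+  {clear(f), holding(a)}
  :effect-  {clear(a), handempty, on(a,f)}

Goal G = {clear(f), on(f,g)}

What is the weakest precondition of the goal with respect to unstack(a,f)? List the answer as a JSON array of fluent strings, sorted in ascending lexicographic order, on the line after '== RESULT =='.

Compute (G \ add) ∪ pre:
  G ∩ del = {}  (empty — regression defined)
  G \ add = {clear(f), on(f,g)} \ {clear(f), holding(a)} = {on(f,g)}
  ∪ pre   = {on(f,g)} ∪ {clear(a), handempty, on(a,f)}
          = {clear(a), handempty, on(a,f), on(f,g)}

== RESULT ==
["clear(a)", "handempty", "on(a,f)", "on(f,g)"]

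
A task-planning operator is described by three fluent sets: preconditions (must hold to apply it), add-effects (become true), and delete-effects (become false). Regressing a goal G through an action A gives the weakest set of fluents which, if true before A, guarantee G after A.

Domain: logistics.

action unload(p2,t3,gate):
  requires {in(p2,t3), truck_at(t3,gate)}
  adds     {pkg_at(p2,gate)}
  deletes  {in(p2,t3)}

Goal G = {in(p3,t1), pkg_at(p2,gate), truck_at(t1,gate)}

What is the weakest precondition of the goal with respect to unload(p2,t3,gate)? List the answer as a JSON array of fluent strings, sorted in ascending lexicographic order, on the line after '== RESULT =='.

Regress:
  G ∩ del = {}  (empty — regression defined)
  G \ add = {in(p3,t1), pkg_at(p2,gate), truck_at(t1,gate)} \ {pkg_at(p2,gate)} = {in(p3,t1), truck_at(t1,gate)}
  ∪ pre   = {in(p3,t1), truck_at(t1,gate)} ∪ {in(p2,t3), truck_at(t3,gate)}
          = {in(p2,t3), in(p3,t1), truck_at(t1,gate), truck_at(t3,gate)}

== RESULT ==
["in(p2,t3)", "in(p3,t1)", "truck_at(t1,gate)", "truck_at(t3,gate)"]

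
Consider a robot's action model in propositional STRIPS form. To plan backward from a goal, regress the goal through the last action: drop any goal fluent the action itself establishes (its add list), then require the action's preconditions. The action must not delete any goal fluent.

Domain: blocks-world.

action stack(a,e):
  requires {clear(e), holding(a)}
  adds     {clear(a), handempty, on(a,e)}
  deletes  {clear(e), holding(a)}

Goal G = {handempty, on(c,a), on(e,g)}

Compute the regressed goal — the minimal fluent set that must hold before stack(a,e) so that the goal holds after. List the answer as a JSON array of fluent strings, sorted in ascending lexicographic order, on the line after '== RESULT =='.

Compute (G \ add) ∪ pre:
  G ∩ del = {}  (empty — regression defined)
  G \ add = {handempty, on(c,a), on(e,g)} \ {clear(a), handempty, on(a,e)} = {on(c,a), on(e,g)}
  ∪ pre   = {on(c,a), on(e,g)} ∪ {clear(e), holding(a)}
          = {clear(e), holding(a), on(c,a), on(e,g)}

== RESULT ==
["clear(e)", "holding(a)", "on(c,a)", "on(e,g)"]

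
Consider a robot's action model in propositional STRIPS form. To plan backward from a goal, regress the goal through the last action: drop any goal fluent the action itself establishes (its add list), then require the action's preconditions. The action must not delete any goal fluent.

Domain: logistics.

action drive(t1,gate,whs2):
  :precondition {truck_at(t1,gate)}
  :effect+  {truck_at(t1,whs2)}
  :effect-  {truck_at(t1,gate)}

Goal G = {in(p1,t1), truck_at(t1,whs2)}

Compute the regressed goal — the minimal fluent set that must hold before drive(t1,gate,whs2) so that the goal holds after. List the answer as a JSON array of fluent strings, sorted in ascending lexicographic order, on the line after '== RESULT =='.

Compute (G \ add) ∪ pre:
  G ∩ del = {}  (empty — regression defined)
  G \ add = {in(p1,t1), truck_at(t1,whs2)} \ {truck_at(t1,whs2)} = {in(p1,t1)}
  ∪ pre   = {in(p1,t1)} ∪ {truck_at(t1,gate)}
          = {in(p1,t1), truck_at(t1,gate)}

== RESULT ==
["in(p1,t1)", "truck_at(t1,gate)"]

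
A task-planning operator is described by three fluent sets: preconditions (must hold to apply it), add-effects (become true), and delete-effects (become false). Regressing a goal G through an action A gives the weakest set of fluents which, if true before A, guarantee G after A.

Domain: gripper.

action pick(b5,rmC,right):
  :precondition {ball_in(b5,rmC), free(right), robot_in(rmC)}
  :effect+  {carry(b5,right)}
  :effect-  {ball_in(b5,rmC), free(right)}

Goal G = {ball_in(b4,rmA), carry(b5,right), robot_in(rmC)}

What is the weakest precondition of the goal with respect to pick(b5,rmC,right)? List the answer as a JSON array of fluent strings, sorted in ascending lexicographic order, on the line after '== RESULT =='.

Compute (G \ add) ∪ pre:
  G ∩ del = {}  (empty — regression defined)
  G \ add = {ball_in(b4,rmA), carry(b5,right), robot_in(rmC)} \ {carry(b5,right)} = {ball_in(b4,rmA), robot_in(rmC)}
  ∪ pre   = {ball_in(b4,rmA), robot_in(rmC)} ∪ {ball_in(b5,rmC), free(right), robot_in(rmC)}
          = {ball_in(b4,rmA), ball_in(b5,rmC), free(right), robot_in(rmC)}

== RESULT ==
["ball_in(b4,rmA)", "ball_in(b5,rmC)", "free(right)", "robot_in(rmC)"]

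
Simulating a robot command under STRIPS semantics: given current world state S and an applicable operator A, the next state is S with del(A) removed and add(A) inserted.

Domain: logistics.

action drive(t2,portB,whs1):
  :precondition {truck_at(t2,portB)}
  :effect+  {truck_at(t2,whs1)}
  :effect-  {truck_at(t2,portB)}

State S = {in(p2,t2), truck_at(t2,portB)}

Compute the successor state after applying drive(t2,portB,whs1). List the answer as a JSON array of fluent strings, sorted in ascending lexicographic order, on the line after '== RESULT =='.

Progress:
  pre ⊆ S: {truck_at(t2,portB)} ⊆ S  — applicable
  S \ del = {in(p2,t2)}
  ∪ add   = {in(p2,t2), truck_at(t2,whs1)}

== RESULT ==
["in(p2,t2)", "truck_at(t2,whs1)"]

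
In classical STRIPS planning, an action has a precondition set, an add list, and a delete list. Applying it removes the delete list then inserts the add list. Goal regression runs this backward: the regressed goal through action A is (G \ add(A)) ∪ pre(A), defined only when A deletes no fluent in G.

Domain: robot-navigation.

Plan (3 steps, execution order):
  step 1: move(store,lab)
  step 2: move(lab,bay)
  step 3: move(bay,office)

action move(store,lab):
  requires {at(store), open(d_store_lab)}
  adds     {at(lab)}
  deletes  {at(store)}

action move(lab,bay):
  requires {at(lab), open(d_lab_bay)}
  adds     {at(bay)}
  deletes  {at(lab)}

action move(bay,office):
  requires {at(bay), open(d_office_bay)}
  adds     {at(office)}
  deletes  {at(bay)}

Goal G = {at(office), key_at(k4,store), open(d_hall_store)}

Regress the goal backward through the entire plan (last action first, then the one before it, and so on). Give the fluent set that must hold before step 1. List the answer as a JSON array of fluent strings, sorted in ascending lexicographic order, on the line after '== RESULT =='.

Work backward from the goal:
  through step 3 (move(bay,office)): drop {at(office)}, keep {key_at(k4,store), open(d_hall_store)}, require {at(bay), open(d_office_bay)}
    → {at(bay), key_at(k4,store), open(d_hall_store), open(d_office_bay)}
  through step 2 (move(lab,bay)): drop {at(bay)}, keep {key_at(k4,store), open(d_hall_store), open(d_office_bay)}, require {at(lab), open(d_lab_bay)}
    → {at(lab), key_at(k4,store), open(d_hall_store), open(d_lab_bay), open(d_office_bay)}
  through step 1 (move(store,lab)): drop {at(lab)}, keep {key_at(k4,store), open(d_hall_store), open(d_lab_bay), open(d_office_bay)}, require {at(store), open(d_store_lab)}
    → {at(store), key_at(k4,store), open(d_hall_store), open(d_lab_bay), open(d_office_bay), open(d_store_lab)}

== RESULT ==
["at(store)", "key_at(k4,store)", "open(d_hall_store)", "open(d_lab_bay)", "open(d_office_bay)", "open(d_store_lab)"]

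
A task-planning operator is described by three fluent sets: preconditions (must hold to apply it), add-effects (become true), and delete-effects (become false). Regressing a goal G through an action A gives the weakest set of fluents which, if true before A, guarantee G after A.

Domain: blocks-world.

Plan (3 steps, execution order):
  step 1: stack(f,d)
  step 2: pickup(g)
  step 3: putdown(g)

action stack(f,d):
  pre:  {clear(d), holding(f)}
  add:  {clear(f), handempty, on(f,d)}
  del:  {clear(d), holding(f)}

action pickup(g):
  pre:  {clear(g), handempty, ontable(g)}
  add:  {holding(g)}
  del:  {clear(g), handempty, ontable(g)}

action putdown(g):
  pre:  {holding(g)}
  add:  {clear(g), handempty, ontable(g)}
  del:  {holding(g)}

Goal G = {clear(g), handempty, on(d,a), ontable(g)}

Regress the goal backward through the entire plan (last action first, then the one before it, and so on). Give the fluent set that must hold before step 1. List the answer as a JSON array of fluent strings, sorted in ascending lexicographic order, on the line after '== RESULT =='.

Work backward from the goal:
  through step 3 (putdown(g)): drop {clear(g), handempty, ontable(g)}, keep {on(d,a)}, require {holding(g)}
    → {holding(g), on(d,a)}
  through step 2 (pickup(g)): drop {holding(g)}, keep {on(d,a)}, require {clear(g), handempty, ontable(g)}
    → {clear(g), handempty, on(d,a), ontable(g)}
  through step 1 (stack(f,d)): drop {handempty}, keep {clear(g), on(d,a), ontable(g)}, require {clear(d), holding(f)}
    → {clear(d), clear(g), holding(f), on(d,a), ontable(g)}

== RESULT ==
["clear(d)", "clear(g)", "holding(f)", "on(d,a)", "ontable(g)"]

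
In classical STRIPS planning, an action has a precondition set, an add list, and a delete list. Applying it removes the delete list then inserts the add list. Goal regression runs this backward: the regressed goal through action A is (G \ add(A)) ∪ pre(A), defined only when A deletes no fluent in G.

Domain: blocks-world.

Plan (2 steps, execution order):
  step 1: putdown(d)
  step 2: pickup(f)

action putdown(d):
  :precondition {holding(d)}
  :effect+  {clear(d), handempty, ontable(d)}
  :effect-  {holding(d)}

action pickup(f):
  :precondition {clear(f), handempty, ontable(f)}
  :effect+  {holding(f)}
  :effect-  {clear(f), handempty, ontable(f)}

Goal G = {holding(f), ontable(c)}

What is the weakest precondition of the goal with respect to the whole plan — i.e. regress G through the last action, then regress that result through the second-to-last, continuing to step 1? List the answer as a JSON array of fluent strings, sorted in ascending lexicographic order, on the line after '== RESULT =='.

Work backward from the goal:
  through step 2 (pickup(f)): drop {holding(f)}, keep {ontable(c)}, require {clear(f), handempty, ontable(f)}
    → {clear(f), handempty, ontable(c), ontable(f)}
  through step 1 (putdown(d)): drop {handempty}, keep {clear(f), ontable(c), ontable(f)}, require {holding(d)}
    → {clear(f), holding(d), ontable(c), ontable(f)}

== RESULT ==
["clear(f)", "holding(d)", "ontable(c)", "ontable(f)"]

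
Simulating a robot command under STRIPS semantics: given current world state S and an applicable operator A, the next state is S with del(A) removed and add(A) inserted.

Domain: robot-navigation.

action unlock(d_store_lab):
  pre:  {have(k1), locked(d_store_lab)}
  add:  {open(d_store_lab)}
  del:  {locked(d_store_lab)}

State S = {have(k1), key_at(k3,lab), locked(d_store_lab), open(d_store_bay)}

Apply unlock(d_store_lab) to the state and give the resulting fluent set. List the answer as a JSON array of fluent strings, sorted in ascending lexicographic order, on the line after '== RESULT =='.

Progress:
  pre ⊆ S: {have(k1), locked(d_store_lab)} ⊆ S  — applicable
  S \ del = {have(k1), key_at(k3,lab), open(d_store_bay)}
  ∪ add   = {have(k1), key_at(k3,lab), open(d_store_bay), open(d_store_lab)}

== RESULT ==
["have(k1)", "key_at(k3,lab)", "open(d_store_bay)", "open(d_store_lab)"]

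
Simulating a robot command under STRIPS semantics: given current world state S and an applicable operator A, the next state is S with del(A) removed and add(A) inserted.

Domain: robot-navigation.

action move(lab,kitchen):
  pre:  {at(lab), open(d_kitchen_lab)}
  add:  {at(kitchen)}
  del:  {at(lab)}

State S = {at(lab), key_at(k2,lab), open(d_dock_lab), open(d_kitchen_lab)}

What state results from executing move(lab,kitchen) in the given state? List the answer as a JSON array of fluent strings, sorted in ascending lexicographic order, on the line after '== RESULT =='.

Progress:
  pre ⊆ S: {at(lab), open(d_kitchen_lab)} ⊆ S  — applicable
  S \ del = {key_at(k2,lab), open(d_dock_lab), open(d_kitchen_lab)}
  ∪ add   = {at(kitchen), key_at(k2,lab), open(d_dock_lab), open(d_kitchen_lab)}

== RESULT ==
["at(kitchen)", "key_at(k2,lab)", "open(d_dock_lab)", "open(d_kitchen_lab)"]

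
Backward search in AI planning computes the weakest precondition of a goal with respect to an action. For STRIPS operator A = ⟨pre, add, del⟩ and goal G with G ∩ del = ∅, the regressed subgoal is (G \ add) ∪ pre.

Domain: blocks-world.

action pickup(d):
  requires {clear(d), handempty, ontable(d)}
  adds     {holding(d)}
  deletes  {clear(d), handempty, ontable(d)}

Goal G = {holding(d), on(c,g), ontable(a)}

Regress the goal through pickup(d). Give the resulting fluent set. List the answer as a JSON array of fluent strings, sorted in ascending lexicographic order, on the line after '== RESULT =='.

Regress:
  G ∩ del = {}  (empty — regression defined)
  G \ add = {holding(d), on(c,g), ontable(a)} \ {holding(d)} = {on(c,g), ontable(a)}
  ∪ pre   = {on(c,g), ontable(a)} ∪ {clear(d), handempty, ontable(d)}
          = {clear(d), handempty, on(c,g), ontable(a), ontable(d)}

== RESULT ==
["clear(d)", "handempty", "on(c,g)", "ontable(a)", "ontable(d)"]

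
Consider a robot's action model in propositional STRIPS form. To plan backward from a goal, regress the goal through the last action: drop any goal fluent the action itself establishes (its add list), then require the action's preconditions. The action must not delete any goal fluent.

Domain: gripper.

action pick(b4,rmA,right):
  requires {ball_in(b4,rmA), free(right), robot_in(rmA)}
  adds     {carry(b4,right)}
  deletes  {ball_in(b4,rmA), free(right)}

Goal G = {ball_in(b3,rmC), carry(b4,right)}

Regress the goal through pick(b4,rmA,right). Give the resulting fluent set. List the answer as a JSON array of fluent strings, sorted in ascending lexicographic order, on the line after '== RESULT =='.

Compute (G \ add) ∪ pre:
  G ∩ del = {}  (empty — regression defined)
  G \ add = {ball_in(b3,rmC), carry(b4,right)} \ {carry(b4,right)} = {ball_in(b3,rmC)}
  ∪ pre   = {ball_in(b3,rmC)} ∪ {ball_in(b4,rmA), free(right), robot_in(rmA)}
          = {ball_in(b3,rmC), ball_in(b4,rmA), free(right), robot_in(rmA)}

== RESULT ==
["ball_in(b3,rmC)", "ball_in(b4,rmA)", "free(right)", "robot_in(rmA)"]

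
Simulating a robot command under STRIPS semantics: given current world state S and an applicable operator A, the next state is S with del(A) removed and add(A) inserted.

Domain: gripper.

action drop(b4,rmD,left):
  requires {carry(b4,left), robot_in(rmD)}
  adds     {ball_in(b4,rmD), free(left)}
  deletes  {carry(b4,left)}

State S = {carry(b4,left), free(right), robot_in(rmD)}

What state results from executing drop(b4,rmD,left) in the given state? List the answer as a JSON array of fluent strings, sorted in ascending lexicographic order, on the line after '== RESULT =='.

Progress:
  pre ⊆ S: {carry(b4,left), robot_in(rmD)} ⊆ S  — applicable
  S \ del = {free(right), robot_in(rmD)}
  ∪ add   = {ball_in(b4,rmD), free(left), free(right), robot_in(rmD)}

== RESULT ==
["ball_in(b4,rmD)", "free(left)", "free(right)", "robot_in(rmD)"]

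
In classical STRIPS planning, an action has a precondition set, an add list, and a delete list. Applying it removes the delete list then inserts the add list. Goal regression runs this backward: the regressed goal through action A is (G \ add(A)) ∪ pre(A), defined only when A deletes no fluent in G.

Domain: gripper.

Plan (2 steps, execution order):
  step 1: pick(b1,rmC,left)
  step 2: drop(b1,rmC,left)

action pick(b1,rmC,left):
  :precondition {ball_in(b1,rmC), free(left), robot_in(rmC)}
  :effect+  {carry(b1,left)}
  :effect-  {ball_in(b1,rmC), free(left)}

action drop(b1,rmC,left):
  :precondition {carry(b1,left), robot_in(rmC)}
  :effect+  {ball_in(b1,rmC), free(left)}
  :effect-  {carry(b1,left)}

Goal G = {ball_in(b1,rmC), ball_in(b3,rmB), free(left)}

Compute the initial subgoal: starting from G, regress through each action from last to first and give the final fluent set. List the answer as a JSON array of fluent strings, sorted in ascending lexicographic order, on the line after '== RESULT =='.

Regress step by step:
  through step 2 (drop(b1,rmC,left)): drop {ball_in(b1,rmC), free(left)}, keep {ball_in(b3,rmB)}, require {carry(b1,left), robot_in(rmC)}
    → {ball_in(b3,rmB), carry(b1,left), robot_in(rmC)}
  through step 1 (pick(b1,rmC,left)): drop {carry(b1,left)}, keep {ball_in(b3,rmB), robot_in(rmC)}, require {ball_in(b1,rmC), free(left), robot_in(rmC)}
    → {ball_in(b1,rmC), ball_in(b3,rmB), free(left), robot_in(rmC)}

== RESULT ==
["ball_in(b1,rmC)", "ball_in(b3,rmB)", "free(left)", "robot_in(rmC)"]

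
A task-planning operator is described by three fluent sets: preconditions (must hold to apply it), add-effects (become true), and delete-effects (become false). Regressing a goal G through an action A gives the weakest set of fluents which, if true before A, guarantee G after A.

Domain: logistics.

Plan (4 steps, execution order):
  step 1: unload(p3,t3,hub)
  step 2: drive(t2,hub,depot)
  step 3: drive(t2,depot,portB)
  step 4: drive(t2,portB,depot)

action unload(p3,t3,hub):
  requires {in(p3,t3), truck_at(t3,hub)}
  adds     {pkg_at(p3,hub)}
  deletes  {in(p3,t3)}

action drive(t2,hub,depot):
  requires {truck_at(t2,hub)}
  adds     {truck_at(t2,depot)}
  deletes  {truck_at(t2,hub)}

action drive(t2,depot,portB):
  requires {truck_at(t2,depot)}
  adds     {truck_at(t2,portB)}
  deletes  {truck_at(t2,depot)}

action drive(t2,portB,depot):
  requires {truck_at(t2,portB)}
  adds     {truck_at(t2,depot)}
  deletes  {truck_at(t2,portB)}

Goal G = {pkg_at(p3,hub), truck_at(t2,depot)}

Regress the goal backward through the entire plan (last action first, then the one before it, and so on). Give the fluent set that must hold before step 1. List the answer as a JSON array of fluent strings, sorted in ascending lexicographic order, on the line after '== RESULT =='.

Regress step by step:
  through step 4 (drive(t2,portB,depot)): drop {truck_at(t2,depot)}, keep {pkg_at(p3,hub)}, require {truck_at(t2,portB)}
    → {pkg_at(p3,hub), truck_at(t2,portB)}
  through step 3 (drive(t2,depot,portB)): drop {truck_at(t2,portB)}, keep {pkg_at(p3,hub)}, require {truck_at(t2,depot)}
    → {pkg_at(p3,hub), truck_at(t2,depot)}
  through step 2 (drive(t2,hub,depot)): drop {truck_at(t2,depot)}, keep {pkg_at(p3,hub)}, require {truck_at(t2,hub)}
    → {pkg_at(p3,hub), truck_at(t2,hub)}
  through step 1 (unload(p3,t3,hub)): drop {pkg_at(p3,hub)}, keep {truck_at(t2,hub)}, require {in(p3,t3), truck_at(t3,hub)}
    → {in(p3,t3), truck_at(t2,hub), truck_at(t3,hub)}

== RESULT ==
["in(p3,t3)", "truck_at(t2,hub)", "truck_at(t3,hub)"]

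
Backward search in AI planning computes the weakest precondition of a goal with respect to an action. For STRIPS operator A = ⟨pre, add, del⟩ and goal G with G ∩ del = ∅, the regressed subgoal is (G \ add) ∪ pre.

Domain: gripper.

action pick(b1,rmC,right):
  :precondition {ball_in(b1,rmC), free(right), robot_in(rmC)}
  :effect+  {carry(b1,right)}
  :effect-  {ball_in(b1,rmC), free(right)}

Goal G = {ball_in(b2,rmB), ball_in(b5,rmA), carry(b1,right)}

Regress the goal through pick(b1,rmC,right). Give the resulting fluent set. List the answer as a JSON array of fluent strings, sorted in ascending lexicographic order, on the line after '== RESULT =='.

Regress:
  G ∩ del = {}  (empty — regression defined)
  G \ add = {ball_in(b2,rmB), ball_in(b5,rmA), carry(b1,right)} \ {carry(b1,right)} = {ball_in(b2,rmB), ball_in(b5,rmA)}
  ∪ pre   = {ball_in(b2,rmB), ball_in(b5,rmA)} ∪ {ball_in(b1,rmC), free(right), robot_in(rmC)}
          = {ball_in(b1,rmC), ball_in(b2,rmB), ball_in(b5,rmA), free(right), robot_in(rmC)}

== RESULT ==
["ball_in(b1,rmC)", "ball_in(b2,rmB)", "ball_in(b5,rmA)", "free(right)", "robot_in(rmC)"]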